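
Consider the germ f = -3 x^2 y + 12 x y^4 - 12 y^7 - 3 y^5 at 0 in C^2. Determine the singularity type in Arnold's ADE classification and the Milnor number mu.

Type D_6, Milnor number mu = 6.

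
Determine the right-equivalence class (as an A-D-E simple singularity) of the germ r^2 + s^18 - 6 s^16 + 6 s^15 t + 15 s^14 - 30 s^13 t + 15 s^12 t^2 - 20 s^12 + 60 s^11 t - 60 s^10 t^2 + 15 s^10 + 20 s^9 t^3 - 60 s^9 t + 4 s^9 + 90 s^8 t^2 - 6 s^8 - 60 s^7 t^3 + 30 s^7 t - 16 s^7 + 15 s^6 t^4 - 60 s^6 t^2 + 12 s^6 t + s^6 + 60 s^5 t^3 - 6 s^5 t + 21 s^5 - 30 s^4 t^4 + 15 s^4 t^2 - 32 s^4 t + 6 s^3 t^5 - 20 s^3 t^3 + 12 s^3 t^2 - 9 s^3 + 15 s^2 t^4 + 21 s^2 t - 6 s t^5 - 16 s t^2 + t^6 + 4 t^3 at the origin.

The Hessian of f at 0 has rank 1. Corank 2; j^3 = -(s - t)*(3*s - 2*t)^2 has shape L^2 M (L != M), so D-series; mu = 7 gives D_7.

D_7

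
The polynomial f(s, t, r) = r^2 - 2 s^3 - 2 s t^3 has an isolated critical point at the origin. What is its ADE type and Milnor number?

The Hessian of f at 0 is [[0, 0, 0], [0, 0, 0], [0, 0, 2]] with rank 1, so corank 2. A Groebner basis of the Jacobian ideal J(f) in C{s,t,r} is {s^3, s*t^2, 3*s^2 + t^3, r}; counting standard monomials gives mu = 7. Corank 2; j^3 = -2*s^3 is a perfect cube, so E-series; the 4-jet and mu = 7 give E_7.

Type E7, Milnor number mu = 7.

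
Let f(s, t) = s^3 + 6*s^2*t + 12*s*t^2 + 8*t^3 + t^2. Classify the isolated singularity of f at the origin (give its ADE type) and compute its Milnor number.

The Hessian of f at 0 is [[0, 0], [0, 2]] with rank 1, so corank 1. A Groebner basis of the Jacobian ideal J(f) in C{s,t} is {s^2, t}; counting standard monomials gives mu = 2. Corank 1: A-series; mu = 2 gives A_2.

Type A_2, Milnor number mu = 2.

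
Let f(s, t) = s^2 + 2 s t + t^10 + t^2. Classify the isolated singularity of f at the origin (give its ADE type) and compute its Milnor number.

Type A_{9}, Milnor number mu = 9.

The Hessian of f at 0 has rank 1. Corank 1: A-series; mu = 9 gives A_9.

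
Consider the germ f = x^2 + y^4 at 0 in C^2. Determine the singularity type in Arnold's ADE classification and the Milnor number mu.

The Hessian of f at 0 has rank 1. Corank 1: A-series; mu = 3 gives A_3.

Type A_3, Milnor number mu = 3.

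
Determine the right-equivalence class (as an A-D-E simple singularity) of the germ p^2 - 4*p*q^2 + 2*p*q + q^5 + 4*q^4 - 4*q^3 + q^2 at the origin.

A4

The Hessian of f at 0 has rank 1. Corank 1: A-series; mu = 4 gives A_4.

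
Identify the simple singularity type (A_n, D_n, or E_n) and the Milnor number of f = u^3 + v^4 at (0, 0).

The Hessian of f at 0 has rank 0. Corank 2; j^3 = u^3 is a perfect cube, so E-series; the 4-jet and mu = 6 give E_6.

Type E6, Milnor number mu = 6.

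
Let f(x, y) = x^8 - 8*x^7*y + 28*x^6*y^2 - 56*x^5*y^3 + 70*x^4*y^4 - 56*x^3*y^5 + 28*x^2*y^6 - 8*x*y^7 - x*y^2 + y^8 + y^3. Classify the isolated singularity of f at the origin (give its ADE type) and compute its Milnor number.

The Hessian of f at 0 has rank 0. Corank 2; j^3 = -y^2*(x - y) has shape L^2 M (L != M), so D-series; mu = 9 gives D_9.

Type D9, Milnor number mu = 9.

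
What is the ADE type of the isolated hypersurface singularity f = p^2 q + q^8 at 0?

The Hessian of f at 0 has rank 0. Corank 2; j^3 = p^2*q has shape L^2 M (L != M), so D-series; mu = 9 gives D_9.

D_9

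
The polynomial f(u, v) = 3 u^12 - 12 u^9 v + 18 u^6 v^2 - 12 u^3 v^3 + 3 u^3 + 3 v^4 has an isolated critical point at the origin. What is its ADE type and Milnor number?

Type E_{6}, Milnor number mu = 6.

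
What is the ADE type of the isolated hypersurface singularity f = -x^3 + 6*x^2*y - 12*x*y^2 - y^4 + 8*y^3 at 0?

E6

The Hessian of f at 0 is [[0, 0], [0, 0]] with rank 0, so corank 2. A Groebner basis of the Jacobian ideal J(f) in C{x,y} is {y^3, x^2 - 4*x*y + 4*y^2}; counting standard monomials gives mu = 6. Corank 2; j^3 = -(x - 2*y)^3 is a perfect cube, so E-series; the 4-jet and mu = 6 give E_6.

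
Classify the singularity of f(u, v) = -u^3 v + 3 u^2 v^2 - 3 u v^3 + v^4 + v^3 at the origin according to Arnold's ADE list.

E7

The Hessian of f at 0 has rank 0. Corank 2; j^3 = v^3 is a perfect cube, so E-series; the 4-jet and mu = 7 give E_7.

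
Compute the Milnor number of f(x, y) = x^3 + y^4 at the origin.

6

The Hessian of f at 0 is [[0, 0], [0, 0]] with rank 0, so corank 2. A Groebner basis of the Jacobian ideal J(f) in C{x,y} is {y^3, x^2}; counting standard monomials gives mu = 6. Corank 2; j^3 = x^3 is a perfect cube, so E-series; the 4-jet and mu = 6 give E_6.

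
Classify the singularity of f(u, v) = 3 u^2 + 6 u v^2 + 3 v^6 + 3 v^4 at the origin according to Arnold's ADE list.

A5

The Hessian of f at 0 has rank 1. Corank 1: A-series; mu = 5 gives A_5.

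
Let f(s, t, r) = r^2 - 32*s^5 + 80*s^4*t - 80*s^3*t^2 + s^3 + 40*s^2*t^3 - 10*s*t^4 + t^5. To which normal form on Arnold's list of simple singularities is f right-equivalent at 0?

E_8

The Hessian of f at 0 has rank 1. Corank 2; j^3 = s^3 is a perfect cube, so E-series; the 5-jet and mu = 8 give E_8.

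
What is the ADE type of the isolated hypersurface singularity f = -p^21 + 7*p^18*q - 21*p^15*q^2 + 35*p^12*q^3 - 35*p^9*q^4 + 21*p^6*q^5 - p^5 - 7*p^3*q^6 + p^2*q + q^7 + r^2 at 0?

D_8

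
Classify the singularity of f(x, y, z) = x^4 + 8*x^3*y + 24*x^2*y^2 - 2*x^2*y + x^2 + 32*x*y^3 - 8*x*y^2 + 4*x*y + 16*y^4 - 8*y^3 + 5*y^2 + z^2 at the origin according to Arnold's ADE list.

A_{1}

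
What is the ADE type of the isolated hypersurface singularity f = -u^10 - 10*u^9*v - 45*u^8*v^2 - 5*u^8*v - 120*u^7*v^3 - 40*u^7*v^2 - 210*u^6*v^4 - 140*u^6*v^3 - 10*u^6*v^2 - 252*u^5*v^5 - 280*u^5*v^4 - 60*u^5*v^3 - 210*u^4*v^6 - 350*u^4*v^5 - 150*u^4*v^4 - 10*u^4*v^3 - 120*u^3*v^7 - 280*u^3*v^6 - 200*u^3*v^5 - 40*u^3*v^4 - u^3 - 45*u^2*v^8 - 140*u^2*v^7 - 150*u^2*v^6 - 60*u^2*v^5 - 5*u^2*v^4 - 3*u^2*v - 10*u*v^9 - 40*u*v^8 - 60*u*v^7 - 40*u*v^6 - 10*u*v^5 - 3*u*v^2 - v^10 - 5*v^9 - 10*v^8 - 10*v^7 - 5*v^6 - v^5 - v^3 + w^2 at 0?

E_8

The Hessian of f at 0 has rank 1. Corank 2; j^3 = -(u + v)^3 is a perfect cube, so E-series; the 5-jet and mu = 8 give E_8.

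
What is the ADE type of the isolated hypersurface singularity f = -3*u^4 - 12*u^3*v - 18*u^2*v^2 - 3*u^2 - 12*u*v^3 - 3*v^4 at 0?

A_3

The Hessian of f at 0 has rank 1. Corank 1: A-series; mu = 3 gives A_3.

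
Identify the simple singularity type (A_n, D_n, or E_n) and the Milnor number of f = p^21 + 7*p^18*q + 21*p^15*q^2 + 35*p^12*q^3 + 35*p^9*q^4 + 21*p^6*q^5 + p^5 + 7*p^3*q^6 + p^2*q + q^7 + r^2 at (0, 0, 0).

Type D_{8}, Milnor number mu = 8.

The Hessian of f at 0 has rank 1. Corank 2; j^3 = p^2*q has shape L^2 M (L != M), so D-series; mu = 8 gives D_8.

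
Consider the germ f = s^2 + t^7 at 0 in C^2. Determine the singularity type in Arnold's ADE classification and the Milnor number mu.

The Hessian of f at 0 is [[2, 0], [0, 0]] with rank 1, so corank 1. A Groebner basis of the Jacobian ideal J(f) in C{s,t} is {t^6, s}; counting standard monomials gives mu = 6. Corank 1: A-series; mu = 6 gives A_6.

Type A_{6}, Milnor number mu = 6.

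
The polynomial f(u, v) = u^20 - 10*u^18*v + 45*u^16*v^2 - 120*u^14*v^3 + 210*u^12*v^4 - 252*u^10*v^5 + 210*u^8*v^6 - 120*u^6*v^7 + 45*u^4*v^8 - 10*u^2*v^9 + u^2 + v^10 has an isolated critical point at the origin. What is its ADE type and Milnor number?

Type A9, Milnor number mu = 9.

The Hessian of f at 0 has rank 1. Corank 1: A-series; mu = 9 gives A_9.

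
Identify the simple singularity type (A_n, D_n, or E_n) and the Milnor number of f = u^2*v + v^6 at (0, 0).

The Hessian of f at 0 has rank 0. Corank 2; j^3 = u^2*v has shape L^2 M (L != M), so D-series; mu = 7 gives D_7.

Type D_{7}, Milnor number mu = 7.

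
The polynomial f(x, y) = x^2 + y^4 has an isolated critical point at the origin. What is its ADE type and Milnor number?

Type A3, Milnor number mu = 3.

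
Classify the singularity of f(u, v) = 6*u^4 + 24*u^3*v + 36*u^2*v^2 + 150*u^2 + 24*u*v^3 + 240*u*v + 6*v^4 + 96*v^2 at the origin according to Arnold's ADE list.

The Hessian of f at 0 is [[300, 240], [240, 192]] with rank 1, so corank 1. A Groebner basis of the Jacobian ideal J(f) in C{u,v} is {v^3, u + 4*v/5}; counting standard monomials gives mu = 3. Corank 1: A-series; mu = 3 gives A_3.

A3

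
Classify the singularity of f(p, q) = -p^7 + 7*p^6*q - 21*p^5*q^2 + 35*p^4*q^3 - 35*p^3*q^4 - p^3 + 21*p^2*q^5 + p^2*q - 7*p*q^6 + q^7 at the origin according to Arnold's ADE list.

D_8

The Hessian of f at 0 is [[0, 0], [0, 0]] with rank 0, so corank 2. A Groebner basis of the Jacobian ideal J(f) in C{p,q} is {p*q/7 + q^6, p*q^2, p^2 - p*q}; counting standard monomials gives mu = 8. Corank 2; j^3 = -p^2*(p - q) has shape L^2 M (L != M), so D-series; mu = 8 gives D_8.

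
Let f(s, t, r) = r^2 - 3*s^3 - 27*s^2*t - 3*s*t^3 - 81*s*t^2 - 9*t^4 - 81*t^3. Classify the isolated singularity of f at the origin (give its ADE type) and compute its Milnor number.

Type E_7, Milnor number mu = 7.

The Hessian of f at 0 has rank 1. Corank 2; j^3 = -3*(s + 3*t)^3 is a perfect cube, so E-series; the 4-jet and mu = 7 give E_7.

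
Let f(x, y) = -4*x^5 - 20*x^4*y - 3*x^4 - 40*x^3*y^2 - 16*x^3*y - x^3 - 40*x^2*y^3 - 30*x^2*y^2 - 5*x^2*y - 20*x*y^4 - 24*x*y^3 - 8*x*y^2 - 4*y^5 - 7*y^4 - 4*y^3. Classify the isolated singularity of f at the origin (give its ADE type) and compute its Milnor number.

The Hessian of f at 0 is [[0, 0], [0, 0]] with rank 0, so corank 2. A Groebner basis of the Jacobian ideal J(f) in C{x,y} is {x*y^2 - x*y/3 - 2*y^2/3, x*y/6 + y^3 + y^2/3, x^2 + 10*x*y/3 + 8*y^2/3}; counting standard monomials gives mu = 5. Corank 2; j^3 = -(x + y)*(x + 2*y)^2 has shape L^2 M (L != M), so D-series; mu = 5 gives D_5.

Type D_{5}, Milnor number mu = 5.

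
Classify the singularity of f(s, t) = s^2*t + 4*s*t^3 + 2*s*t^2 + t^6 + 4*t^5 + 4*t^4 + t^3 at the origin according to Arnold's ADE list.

D_7

The Hessian of f at 0 is [[0, 0], [0, 0]] with rank 0, so corank 2. A Groebner basis of the Jacobian ideal J(f) in C{s,t} is {s^3 - 2*s^2 - 7*s*t^2 - s*t + t^2, s^2*t + 2*s^2/3 + 10*s*t^2/3 + s*t/6 - t^2/2, s*t/2 + t^3 + t^2/2}; counting standard monomials gives mu = 7. Corank 2; j^3 = t*(s + t)^2 has shape L^2 M (L != M), so D-series; mu = 7 gives D_7.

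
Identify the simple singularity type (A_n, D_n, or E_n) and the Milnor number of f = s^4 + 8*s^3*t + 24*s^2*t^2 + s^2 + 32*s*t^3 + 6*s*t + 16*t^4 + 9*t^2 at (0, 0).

Type A3, Milnor number mu = 3.

The Hessian of f at 0 has rank 1. Corank 1: A-series; mu = 3 gives A_3.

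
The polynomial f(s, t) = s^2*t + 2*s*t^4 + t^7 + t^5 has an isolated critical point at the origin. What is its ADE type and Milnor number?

The Hessian of f at 0 has rank 0. Corank 2; j^3 = s^2*t has shape L^2 M (L != M), so D-series; mu = 6 gives D_6.

Type D6, Milnor number mu = 6.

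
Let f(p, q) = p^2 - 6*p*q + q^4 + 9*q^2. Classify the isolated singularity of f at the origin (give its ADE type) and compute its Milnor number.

The Hessian of f at 0 is [[2, -6], [-6, 18]] with rank 1, so corank 1. A Groebner basis of the Jacobian ideal J(f) in C{p,q} is {q^3, p - 3*q}; counting standard monomials gives mu = 3. Corank 1: A-series; mu = 3 gives A_3.

Type A_{3}, Milnor number mu = 3.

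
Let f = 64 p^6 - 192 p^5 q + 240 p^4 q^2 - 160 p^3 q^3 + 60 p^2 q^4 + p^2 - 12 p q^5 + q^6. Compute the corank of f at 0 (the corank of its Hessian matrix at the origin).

1

Hessian at 0 has rank 1.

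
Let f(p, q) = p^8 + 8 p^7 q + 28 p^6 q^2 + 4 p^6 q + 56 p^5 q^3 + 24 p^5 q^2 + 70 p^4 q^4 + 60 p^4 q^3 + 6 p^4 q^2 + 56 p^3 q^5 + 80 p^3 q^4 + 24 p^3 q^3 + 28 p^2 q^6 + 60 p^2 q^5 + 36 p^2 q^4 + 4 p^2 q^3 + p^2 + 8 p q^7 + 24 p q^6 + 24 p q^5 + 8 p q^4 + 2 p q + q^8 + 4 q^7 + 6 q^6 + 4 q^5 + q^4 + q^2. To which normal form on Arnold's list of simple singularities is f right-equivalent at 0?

A3

The Hessian of f at 0 has rank 1. Corank 1: A-series; mu = 3 gives A_3.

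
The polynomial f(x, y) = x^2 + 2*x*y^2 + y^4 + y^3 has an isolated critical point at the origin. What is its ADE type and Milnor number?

The Hessian of f at 0 has rank 1. Corank 1: A-series; mu = 2 gives A_2.

Type A_{2}, Milnor number mu = 2.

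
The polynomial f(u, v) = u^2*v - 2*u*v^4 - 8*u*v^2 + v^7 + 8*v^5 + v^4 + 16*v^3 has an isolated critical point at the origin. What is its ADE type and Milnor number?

The Hessian of f at 0 has rank 0. Corank 2; j^3 = v*(u - 4*v)^2 has shape L^2 M (L != M), so D-series; mu = 5 gives D_5.

Type D_{5}, Milnor number mu = 5.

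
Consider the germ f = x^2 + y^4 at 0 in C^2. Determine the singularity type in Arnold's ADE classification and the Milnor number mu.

Type A_3, Milnor number mu = 3.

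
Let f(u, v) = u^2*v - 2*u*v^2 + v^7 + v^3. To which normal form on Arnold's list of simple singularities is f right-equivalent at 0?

D_8

The Hessian of f at 0 has rank 0. Corank 2; j^3 = v*(u - v)^2 has shape L^2 M (L != M), so D-series; mu = 8 gives D_8.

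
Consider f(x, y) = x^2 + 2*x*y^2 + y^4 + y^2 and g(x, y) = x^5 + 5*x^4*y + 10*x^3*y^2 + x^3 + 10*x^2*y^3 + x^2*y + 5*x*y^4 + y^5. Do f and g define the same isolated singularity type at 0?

The Hessian of f at 0 has rank 2. Corank 0: nondegenerate Morse point, so A_1. The Hessian of g at 0 has rank 0. Corank 2; j^3 = x^2*(x + y) has shape L^2 M (L != M), so D-series; mu = 6 gives D_6. f is A_1 but g is D_6, hence not right-equivalent.

No.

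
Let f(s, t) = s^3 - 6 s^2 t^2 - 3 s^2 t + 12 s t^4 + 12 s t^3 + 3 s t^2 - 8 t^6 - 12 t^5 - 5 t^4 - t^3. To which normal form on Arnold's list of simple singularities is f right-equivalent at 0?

The Hessian of f at 0 has rank 0. Corank 2; j^3 = (s - t)^3 is a perfect cube, so E-series; the 4-jet and mu = 6 give E_6.

E_6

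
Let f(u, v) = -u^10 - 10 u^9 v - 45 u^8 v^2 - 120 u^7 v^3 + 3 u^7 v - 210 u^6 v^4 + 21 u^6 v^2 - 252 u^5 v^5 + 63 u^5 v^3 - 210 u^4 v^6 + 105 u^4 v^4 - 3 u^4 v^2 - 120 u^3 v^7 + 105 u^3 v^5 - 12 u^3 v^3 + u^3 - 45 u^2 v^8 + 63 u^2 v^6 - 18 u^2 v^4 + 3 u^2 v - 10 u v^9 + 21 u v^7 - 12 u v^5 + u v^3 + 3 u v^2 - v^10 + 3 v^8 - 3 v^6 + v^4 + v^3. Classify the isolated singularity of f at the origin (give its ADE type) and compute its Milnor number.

Type E_7, Milnor number mu = 7.

The Hessian of f at 0 has rank 0. Corank 2; j^3 = (u + v)^3 is a perfect cube, so E-series; the 4-jet and mu = 7 give E_7.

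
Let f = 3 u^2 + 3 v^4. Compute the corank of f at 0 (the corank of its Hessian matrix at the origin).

1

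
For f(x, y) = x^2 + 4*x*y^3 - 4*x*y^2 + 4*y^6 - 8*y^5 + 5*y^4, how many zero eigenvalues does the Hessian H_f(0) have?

1

Hessian at 0 has rank 1.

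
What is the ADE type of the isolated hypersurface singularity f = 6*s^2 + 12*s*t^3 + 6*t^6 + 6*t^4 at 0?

A3

The Hessian of f at 0 is [[12, 0], [0, 0]] with rank 1, so corank 1. A Groebner basis of the Jacobian ideal J(f) in C{s,t} is {t^3, s}; counting standard monomials gives mu = 3. Corank 1: A-series; mu = 3 gives A_3.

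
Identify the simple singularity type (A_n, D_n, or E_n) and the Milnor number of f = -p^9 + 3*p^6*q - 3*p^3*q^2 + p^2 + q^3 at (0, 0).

Type A_2, Milnor number mu = 2.

The Hessian of f at 0 has rank 1. Corank 1: A-series; mu = 2 gives A_2.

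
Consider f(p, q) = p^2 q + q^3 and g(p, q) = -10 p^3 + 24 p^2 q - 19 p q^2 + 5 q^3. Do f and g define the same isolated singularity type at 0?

The Hessian of f at 0 is [[0, 0], [0, 0]] with rank 0, so corank 2. A Groebner basis of the Jacobian ideal J(f) in C{p,q} is {q^3, p^2 + 3*q^2, p*q}; counting standard monomials gives mu = 4. Corank 2; j^3 = q*(p^2 + q^2) splits into three distinct lines over C (the quadratic factor has nonzero discriminant), so D_4. The Hessian of g at 0 is [[0, 0], [0, 0]] with rank 0, so corank 2. A Groebner basis of the Jacobian ideal J(g) in C{p,q} is {q^3, p^2 - q^2/6, p*q - q^2/2}; counting standard monomials gives mu = 4. Corank 2; j^3 = -(p - q)*(10*p^2 - 14*p*q + 5*q^2) splits into three distinct lines over C (the quadratic factor has nonzero discriminant), so D_4. Both have type D_4, hence right-equivalent.

Yes.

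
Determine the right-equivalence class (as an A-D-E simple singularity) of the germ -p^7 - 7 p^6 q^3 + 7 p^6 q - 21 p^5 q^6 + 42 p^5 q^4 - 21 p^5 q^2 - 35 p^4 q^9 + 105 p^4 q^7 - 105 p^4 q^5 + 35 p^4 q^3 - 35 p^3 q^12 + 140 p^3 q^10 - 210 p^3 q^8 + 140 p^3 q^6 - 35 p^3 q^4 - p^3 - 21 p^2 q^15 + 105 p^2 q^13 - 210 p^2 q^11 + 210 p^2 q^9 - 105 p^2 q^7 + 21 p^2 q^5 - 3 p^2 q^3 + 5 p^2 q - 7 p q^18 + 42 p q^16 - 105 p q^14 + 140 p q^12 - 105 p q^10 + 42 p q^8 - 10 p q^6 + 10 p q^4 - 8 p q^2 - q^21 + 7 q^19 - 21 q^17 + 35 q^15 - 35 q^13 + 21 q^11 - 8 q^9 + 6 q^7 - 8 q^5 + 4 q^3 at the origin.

D8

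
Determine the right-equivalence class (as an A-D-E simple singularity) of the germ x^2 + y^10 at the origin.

The Hessian of f at 0 has rank 1. Corank 1: A-series; mu = 9 gives A_9.

A_{9}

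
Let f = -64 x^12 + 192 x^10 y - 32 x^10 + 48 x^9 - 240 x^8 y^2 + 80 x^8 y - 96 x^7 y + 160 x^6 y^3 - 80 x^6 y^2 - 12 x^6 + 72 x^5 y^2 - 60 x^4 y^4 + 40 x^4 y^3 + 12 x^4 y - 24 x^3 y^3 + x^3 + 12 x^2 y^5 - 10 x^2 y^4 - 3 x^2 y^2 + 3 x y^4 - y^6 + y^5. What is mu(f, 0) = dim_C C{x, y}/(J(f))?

The Hessian of f at 0 is [[0, 0], [0, 0]] with rank 0, so corank 2. A Groebner basis of the Jacobian ideal J(f) in C{x,y} is {y^4, x^3, -x^2/2 + x*y^2}; counting standard monomials gives mu = 8. Corank 2; j^3 = x^3 is a perfect cube, so E-series; the 5-jet and mu = 8 give E_8.

8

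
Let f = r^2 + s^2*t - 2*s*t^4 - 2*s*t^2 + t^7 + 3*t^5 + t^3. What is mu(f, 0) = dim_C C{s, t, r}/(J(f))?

6

The Hessian of f at 0 has rank 1. Corank 2; j^3 = t*(s - t)^2 has shape L^2 M (L != M), so D-series; mu = 6 gives D_6.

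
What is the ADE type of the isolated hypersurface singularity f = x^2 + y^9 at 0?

A8

The Hessian of f at 0 is [[2, 0], [0, 0]] with rank 1, so corank 1. A Groebner basis of the Jacobian ideal J(f) in C{x,y} is {y^8, x}; counting standard monomials gives mu = 8. Corank 1: A-series; mu = 8 gives A_8.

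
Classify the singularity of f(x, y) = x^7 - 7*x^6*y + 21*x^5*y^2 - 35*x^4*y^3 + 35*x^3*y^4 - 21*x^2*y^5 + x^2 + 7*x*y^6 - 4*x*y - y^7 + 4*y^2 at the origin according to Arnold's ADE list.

A_{6}

The Hessian of f at 0 is [[2, -4], [-4, 8]] with rank 1, so corank 1. A Groebner basis of the Jacobian ideal J(f) in C{x,y} is {y^6, x - 2*y}; counting standard monomials gives mu = 6. Corank 1: A-series; mu = 6 gives A_6.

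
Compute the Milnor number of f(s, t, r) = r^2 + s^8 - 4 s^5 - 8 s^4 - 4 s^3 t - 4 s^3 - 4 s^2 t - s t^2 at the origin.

The Hessian of f at 0 has rank 1. Corank 2; j^3 = -s*(2*s + t)^2 has shape L^2 M (L != M), so D-series; mu = 9 gives D_9.

9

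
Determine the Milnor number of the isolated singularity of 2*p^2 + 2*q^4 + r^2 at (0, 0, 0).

3

The Hessian of f at 0 is [[4, 0, 0], [0, 0, 0], [0, 0, 2]] with rank 2, so corank 1. A Groebner basis of the Jacobian ideal J(f) in C{p,q,r} is {q^3, p, r}; counting standard monomials gives mu = 3. Corank 1: A-series; mu = 3 gives A_3.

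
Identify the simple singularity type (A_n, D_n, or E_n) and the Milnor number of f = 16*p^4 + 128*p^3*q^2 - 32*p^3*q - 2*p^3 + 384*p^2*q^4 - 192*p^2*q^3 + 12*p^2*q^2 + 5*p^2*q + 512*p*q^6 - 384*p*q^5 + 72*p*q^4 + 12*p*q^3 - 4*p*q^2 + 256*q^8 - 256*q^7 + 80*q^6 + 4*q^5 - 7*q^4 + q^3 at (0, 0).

The Hessian of f at 0 is [[0, 0], [0, 0]] with rank 0, so corank 2. A Groebner basis of the Jacobian ideal J(f) in C{p,q} is {p*q^2 + p*q/10 - q^2/10, p*q/10 + q^3 - q^2/10, p^2 - 8*p*q/5 + 3*q^2/5}; counting standard monomials gives mu = 5. Corank 2; j^3 = -(p - q)^2*(2*p - q) has shape L^2 M (L != M), so D-series; mu = 5 gives D_5.

Type D5, Milnor number mu = 5.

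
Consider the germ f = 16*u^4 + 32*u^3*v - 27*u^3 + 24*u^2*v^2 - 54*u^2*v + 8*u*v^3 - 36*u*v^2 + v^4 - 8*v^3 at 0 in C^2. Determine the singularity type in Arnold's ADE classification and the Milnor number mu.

The Hessian of f at 0 is [[0, 0], [0, 0]] with rank 0, so corank 2. A Groebner basis of the Jacobian ideal J(f) in C{u,v} is {v^4, u*v^2 + 11*v^3/18, u^2 + 4*u*v/3 + 4*v^2/9}; counting standard monomials gives mu = 6. Corank 2; j^3 = -(3*u + 2*v)^3 is a perfect cube, so E-series; the 4-jet and mu = 6 give E_6.

Type E_6, Milnor number mu = 6.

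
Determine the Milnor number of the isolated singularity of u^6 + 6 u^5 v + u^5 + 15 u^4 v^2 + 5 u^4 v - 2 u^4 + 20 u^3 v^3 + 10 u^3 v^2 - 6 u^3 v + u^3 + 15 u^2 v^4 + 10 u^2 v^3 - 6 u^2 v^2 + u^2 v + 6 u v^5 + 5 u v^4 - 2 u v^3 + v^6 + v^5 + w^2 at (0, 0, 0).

The Hessian of f at 0 has rank 1. Corank 2; j^3 = u^2*(u + v) has shape L^2 M (L != M), so D-series; mu = 7 gives D_7.

7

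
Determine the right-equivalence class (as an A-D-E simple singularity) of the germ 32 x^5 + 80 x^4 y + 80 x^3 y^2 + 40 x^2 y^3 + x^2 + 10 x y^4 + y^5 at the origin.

A4

The Hessian of f at 0 has rank 1. Corank 1: A-series; mu = 4 gives A_4.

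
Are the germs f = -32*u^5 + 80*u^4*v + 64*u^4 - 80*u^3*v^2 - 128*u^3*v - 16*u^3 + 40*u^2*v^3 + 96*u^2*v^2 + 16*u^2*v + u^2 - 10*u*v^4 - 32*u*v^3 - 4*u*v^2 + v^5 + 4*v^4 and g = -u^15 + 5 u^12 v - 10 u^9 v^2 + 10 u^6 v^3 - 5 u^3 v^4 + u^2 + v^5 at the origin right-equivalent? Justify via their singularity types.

Yes.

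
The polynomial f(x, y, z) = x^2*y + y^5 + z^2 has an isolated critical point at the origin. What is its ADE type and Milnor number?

The Hessian of f at 0 is [[0, 0, 0], [0, 0, 0], [0, 0, 2]] with rank 1, so corank 2. A Groebner basis of the Jacobian ideal J(f) in C{x,y,z} is {x^2/5 + y^4, x^3, x*y, z}; counting standard monomials gives mu = 6. Corank 2; j^3 = x^2*y has shape L^2 M (L != M), so D-series; mu = 6 gives D_6.

Type D_6, Milnor number mu = 6.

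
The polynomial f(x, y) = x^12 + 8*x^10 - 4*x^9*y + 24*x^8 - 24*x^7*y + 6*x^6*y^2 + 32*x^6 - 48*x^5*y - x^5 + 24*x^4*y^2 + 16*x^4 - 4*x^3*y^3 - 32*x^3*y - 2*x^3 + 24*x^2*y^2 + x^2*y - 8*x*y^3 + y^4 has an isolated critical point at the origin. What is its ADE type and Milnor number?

Type D_5, Milnor number mu = 5.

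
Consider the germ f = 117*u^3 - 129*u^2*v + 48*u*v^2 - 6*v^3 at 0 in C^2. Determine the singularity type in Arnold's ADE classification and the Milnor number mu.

The Hessian of f at 0 is [[0, 0], [0, 0]] with rank 0, so corank 2. A Groebner basis of the Jacobian ideal J(f) in C{u,v} is {v^3, u^2 - 2*v^2/23, u*v - 7*v^2/23}; counting standard monomials gives mu = 4. Corank 2; j^3 = 3*(3*u - v)*(13*u^2 - 10*u*v + 2*v^2) splits into three distinct lines over C (the quadratic factor has nonzero discriminant), so D_4.

Type D_4, Milnor number mu = 4.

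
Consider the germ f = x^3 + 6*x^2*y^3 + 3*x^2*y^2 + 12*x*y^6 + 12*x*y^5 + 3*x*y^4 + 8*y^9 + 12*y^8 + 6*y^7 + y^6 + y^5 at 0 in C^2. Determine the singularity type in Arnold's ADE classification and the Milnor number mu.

Type E8, Milnor number mu = 8.

The Hessian of f at 0 has rank 0. Corank 2; j^3 = x^3 is a perfect cube, so E-series; the 5-jet and mu = 8 give E_8.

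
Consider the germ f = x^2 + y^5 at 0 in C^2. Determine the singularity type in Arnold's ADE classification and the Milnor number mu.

The Hessian of f at 0 is [[2, 0], [0, 0]] with rank 1, so corank 1. A Groebner basis of the Jacobian ideal J(f) in C{x,y} is {y^4, x}; counting standard monomials gives mu = 4. Corank 1: A-series; mu = 4 gives A_4.

Type A4, Milnor number mu = 4.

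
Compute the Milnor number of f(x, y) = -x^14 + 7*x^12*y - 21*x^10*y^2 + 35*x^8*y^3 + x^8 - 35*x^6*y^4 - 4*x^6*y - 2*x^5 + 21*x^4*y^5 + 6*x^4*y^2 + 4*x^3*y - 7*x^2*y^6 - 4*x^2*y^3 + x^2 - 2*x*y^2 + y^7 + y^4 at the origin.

The Hessian of f at 0 has rank 1. Corank 1: A-series; mu = 6 gives A_6.

6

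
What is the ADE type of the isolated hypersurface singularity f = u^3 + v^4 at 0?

E_6

The Hessian of f at 0 has rank 0. Corank 2; j^3 = u^3 is a perfect cube, so E-series; the 4-jet and mu = 6 give E_6.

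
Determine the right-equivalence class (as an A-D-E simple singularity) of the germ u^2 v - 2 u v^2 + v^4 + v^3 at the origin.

D_5

The Hessian of f at 0 has rank 0. Corank 2; j^3 = v*(u - v)^2 has shape L^2 M (L != M), so D-series; mu = 5 gives D_5.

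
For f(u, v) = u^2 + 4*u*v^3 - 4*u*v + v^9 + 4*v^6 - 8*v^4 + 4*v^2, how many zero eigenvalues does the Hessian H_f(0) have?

1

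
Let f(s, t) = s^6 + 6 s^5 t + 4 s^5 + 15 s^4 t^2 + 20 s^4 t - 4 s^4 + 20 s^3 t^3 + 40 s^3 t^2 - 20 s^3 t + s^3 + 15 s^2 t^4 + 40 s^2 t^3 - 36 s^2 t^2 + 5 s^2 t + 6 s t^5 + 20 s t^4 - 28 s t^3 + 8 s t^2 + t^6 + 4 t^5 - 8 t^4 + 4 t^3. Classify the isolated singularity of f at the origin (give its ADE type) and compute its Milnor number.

The Hessian of f at 0 has rank 0. Corank 2; j^3 = (s + t)*(s + 2*t)^2 has shape L^2 M (L != M), so D-series; mu = 7 gives D_7.

Type D_{7}, Milnor number mu = 7.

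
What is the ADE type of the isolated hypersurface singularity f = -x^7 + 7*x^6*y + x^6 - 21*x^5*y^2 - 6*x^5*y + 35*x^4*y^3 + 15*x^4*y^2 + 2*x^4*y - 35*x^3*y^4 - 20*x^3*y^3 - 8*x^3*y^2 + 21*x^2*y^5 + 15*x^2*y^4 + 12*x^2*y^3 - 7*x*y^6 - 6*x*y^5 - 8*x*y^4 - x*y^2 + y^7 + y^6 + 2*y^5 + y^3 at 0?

The Hessian of f at 0 has rank 0. Corank 2; j^3 = -y^2*(x - y) has shape L^2 M (L != M), so D-series; mu = 7 gives D_7.

D_7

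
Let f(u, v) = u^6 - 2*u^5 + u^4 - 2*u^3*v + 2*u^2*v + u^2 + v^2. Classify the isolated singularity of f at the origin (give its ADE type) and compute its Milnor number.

The Hessian of f at 0 has rank 2. Corank 0: nondegenerate Morse point, so A_1.

Type A_{1}, Milnor number mu = 1.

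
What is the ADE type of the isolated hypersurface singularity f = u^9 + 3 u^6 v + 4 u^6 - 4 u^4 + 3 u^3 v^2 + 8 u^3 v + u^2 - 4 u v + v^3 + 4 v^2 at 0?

A_{2}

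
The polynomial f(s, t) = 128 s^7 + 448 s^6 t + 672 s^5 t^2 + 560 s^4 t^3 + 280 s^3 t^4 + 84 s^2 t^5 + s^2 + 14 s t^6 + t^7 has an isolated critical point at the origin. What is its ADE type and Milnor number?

Type A6, Milnor number mu = 6.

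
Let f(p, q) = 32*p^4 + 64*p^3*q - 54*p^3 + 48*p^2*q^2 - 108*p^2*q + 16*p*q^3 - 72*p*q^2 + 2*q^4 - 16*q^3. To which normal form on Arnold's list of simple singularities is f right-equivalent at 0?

The Hessian of f at 0 has rank 0. Corank 2; j^3 = -2*(3*p + 2*q)^3 is a perfect cube, so E-series; the 4-jet and mu = 6 give E_6.

E_6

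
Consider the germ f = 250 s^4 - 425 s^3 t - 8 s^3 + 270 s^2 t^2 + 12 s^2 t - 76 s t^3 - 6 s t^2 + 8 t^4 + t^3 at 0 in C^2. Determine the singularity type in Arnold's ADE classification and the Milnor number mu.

The Hessian of f at 0 is [[0, 0], [0, 0]] with rank 0, so corank 2. A Groebner basis of the Jacobian ideal J(f) in C{s,t} is {768*s^2/25 - 768*s*t/25 + t^4 - 8*t^3/25 + 192*t^2/25, s^3 - 108*s^2/25 + 108*s*t/25 - 2*t^3/25 - 27*t^2/25, s^2*t - 152*s^2/25 + 152*s*t/25 - 14*t^3/75 - 38*t^2/25, -32*s^2/5 + s*t^2 + 32*s*t/5 - 13*t^3/30 - 8*t^2/5}; counting standard monomials gives mu = 7. Corank 2; j^3 = -(2*s - t)^3 is a perfect cube, so E-series; the 4-jet and mu = 7 give E_7.

Type E7, Milnor number mu = 7.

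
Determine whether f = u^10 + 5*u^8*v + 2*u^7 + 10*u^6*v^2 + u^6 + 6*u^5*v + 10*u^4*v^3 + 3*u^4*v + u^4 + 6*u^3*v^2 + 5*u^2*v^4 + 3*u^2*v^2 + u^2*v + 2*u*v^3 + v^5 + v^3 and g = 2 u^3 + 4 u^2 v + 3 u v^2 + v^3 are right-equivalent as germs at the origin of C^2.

Yes.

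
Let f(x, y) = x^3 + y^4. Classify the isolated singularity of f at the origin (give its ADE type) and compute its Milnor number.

Type E_6, Milnor number mu = 6.

The Hessian of f at 0 is [[0, 0], [0, 0]] with rank 0, so corank 2. A Groebner basis of the Jacobian ideal J(f) in C{x,y} is {y^3, x^2}; counting standard monomials gives mu = 6. Corank 2; j^3 = x^3 is a perfect cube, so E-series; the 4-jet and mu = 6 give E_6.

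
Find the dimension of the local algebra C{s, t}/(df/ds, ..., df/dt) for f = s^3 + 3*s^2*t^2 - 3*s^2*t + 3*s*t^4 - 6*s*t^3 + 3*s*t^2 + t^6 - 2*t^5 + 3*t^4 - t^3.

The Hessian of f at 0 is [[0, 0], [0, 0]] with rank 0, so corank 2. A Groebner basis of the Jacobian ideal J(f) in C{s,t} is {t^4, s^3 - 3*s^2*t - 3*s^2/2 + 3*s*t + 2*t^3 - 3*t^2/2, s^2/2 + s*t^2 - s*t - t^3 + t^2/2}; counting standard monomials gives mu = 8. Corank 2; j^3 = (s - t)^3 is a perfect cube, so E-series; the 5-jet and mu = 8 give E_8.

8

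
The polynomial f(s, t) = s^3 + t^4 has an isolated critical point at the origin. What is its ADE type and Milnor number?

The Hessian of f at 0 is [[0, 0], [0, 0]] with rank 0, so corank 2. A Groebner basis of the Jacobian ideal J(f) in C{s,t} is {t^3, s^2}; counting standard monomials gives mu = 6. Corank 2; j^3 = s^3 is a perfect cube, so E-series; the 4-jet and mu = 6 give E_6.

Type E_6, Milnor number mu = 6.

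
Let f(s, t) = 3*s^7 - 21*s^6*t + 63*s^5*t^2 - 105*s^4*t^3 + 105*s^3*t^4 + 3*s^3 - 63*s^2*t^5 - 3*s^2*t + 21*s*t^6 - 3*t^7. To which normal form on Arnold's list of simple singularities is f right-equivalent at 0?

D_8

The Hessian of f at 0 has rank 0. Corank 2; j^3 = 3*s^2*(s - t) has shape L^2 M (L != M), so D-series; mu = 8 gives D_8.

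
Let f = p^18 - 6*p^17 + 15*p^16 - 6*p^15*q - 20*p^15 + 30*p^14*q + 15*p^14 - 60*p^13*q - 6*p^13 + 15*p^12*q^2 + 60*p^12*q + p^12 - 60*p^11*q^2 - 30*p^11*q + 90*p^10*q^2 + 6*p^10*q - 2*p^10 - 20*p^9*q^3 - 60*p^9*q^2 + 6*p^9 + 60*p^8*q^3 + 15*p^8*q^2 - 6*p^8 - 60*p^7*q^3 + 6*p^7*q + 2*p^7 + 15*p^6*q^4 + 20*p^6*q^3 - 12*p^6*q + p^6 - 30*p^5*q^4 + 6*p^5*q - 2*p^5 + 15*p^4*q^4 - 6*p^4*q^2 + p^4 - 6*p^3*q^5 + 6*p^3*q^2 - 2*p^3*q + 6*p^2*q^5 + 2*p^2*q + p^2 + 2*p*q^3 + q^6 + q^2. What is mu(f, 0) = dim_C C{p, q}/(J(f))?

1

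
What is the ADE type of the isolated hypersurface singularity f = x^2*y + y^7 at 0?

D_{8}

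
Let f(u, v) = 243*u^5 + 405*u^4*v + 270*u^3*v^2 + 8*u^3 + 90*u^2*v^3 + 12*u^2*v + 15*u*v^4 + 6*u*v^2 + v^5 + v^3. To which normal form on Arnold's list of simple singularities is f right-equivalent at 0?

The Hessian of f at 0 has rank 0. Corank 2; j^3 = (2*u + v)^3 is a perfect cube, so E-series; the 5-jet and mu = 8 give E_8.

E_8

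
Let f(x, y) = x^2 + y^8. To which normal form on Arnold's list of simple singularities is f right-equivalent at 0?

The Hessian of f at 0 has rank 1. Corank 1: A-series; mu = 7 gives A_7.

A_{7}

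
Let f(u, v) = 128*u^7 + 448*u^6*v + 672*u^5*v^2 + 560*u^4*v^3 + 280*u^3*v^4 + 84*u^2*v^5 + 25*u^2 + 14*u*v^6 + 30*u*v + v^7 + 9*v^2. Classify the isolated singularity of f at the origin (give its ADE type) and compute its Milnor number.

Type A_{6}, Milnor number mu = 6.

The Hessian of f at 0 has rank 1. Corank 1: A-series; mu = 6 gives A_6.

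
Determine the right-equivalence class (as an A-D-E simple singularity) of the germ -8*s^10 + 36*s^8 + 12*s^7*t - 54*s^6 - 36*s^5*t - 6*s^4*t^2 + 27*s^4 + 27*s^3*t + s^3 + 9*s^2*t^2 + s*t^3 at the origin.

E_7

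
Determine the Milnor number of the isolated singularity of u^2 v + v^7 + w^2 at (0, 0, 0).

The Hessian of f at 0 has rank 1. Corank 2; j^3 = u^2*v has shape L^2 M (L != M), so D-series; mu = 8 gives D_8.

8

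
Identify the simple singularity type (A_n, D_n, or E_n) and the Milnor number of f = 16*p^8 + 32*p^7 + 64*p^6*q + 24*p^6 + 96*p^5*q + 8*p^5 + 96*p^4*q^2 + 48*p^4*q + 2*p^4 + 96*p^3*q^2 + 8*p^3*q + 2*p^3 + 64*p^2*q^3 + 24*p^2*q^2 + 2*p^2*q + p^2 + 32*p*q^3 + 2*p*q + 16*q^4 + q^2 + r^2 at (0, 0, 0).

The Hessian of f at 0 has rank 2. Corank 1: A-series; mu = 3 gives A_3.

Type A_{3}, Milnor number mu = 3.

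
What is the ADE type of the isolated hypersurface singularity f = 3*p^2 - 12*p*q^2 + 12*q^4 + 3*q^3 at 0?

The Hessian of f at 0 has rank 1. Corank 1: A-series; mu = 2 gives A_2.

A_2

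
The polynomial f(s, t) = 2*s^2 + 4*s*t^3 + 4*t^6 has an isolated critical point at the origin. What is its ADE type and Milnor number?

Type A_5, Milnor number mu = 5.

The Hessian of f at 0 has rank 1. Corank 1: A-series; mu = 5 gives A_5.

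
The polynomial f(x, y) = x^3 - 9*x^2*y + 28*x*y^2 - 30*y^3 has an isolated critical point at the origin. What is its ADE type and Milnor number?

Type D_{4}, Milnor number mu = 4.

The Hessian of f at 0 is [[0, 0], [0, 0]] with rank 0, so corank 2. A Groebner basis of the Jacobian ideal J(f) in C{x,y} is {y^3, x^2 - 26*y^2/3, x*y - 3*y^2}; counting standard monomials gives mu = 4. Corank 2; j^3 = (x - 3*y)*(x^2 - 6*x*y + 10*y^2) splits into three distinct lines over C (the quadratic factor has nonzero discriminant), so D_4.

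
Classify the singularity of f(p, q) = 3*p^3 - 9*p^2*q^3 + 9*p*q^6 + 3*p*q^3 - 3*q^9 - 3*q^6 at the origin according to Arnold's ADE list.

The Hessian of f at 0 has rank 0. Corank 2; j^3 = 3*p^3 is a perfect cube, so E-series; the 4-jet and mu = 7 give E_7.

E_{7}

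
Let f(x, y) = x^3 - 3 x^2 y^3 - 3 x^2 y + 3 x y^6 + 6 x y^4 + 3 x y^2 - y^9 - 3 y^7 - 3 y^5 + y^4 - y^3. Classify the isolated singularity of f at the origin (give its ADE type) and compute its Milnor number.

Type E_6, Milnor number mu = 6.

The Hessian of f at 0 has rank 0. Corank 2; j^3 = (x - y)^3 is a perfect cube, so E-series; the 4-jet and mu = 6 give E_6.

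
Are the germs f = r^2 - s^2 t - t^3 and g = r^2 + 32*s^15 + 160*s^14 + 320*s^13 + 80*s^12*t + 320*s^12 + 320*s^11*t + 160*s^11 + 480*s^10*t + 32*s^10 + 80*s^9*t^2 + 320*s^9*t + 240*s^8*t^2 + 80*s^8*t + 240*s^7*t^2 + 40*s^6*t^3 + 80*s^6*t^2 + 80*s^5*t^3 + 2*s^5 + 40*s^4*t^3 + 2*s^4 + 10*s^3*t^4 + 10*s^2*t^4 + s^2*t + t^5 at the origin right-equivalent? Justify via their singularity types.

No.

The Hessian of f at 0 has rank 1. Corank 2; j^3 = -t*(s^2 + t^2) splits into three distinct lines over C (the quadratic factor has nonzero discriminant), so D_4. The Hessian of g at 0 has rank 1. Corank 2; j^3 = s^2*t has shape L^2 M (L != M), so D-series; mu = 6 gives D_6. f is D_4 but g is D_6, hence not right-equivalent.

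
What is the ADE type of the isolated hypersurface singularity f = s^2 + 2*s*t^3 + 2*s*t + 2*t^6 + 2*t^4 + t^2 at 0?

A_{5}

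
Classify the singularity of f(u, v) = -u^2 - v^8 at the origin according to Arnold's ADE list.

A7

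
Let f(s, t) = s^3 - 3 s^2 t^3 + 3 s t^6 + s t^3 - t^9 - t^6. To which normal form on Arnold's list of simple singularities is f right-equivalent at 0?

E_7

The Hessian of f at 0 has rank 0. Corank 2; j^3 = s^3 is a perfect cube, so E-series; the 4-jet and mu = 7 give E_7.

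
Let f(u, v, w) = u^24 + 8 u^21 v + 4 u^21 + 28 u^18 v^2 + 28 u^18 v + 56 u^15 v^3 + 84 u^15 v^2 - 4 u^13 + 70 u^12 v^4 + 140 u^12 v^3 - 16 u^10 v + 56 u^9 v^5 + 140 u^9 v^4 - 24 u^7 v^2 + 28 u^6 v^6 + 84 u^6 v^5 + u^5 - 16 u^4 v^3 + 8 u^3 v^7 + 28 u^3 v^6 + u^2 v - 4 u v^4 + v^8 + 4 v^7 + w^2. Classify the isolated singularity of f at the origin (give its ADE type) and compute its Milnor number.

Type D9, Milnor number mu = 9.

The Hessian of f at 0 has rank 1. Corank 2; j^3 = u^2*v has shape L^2 M (L != M), so D-series; mu = 9 gives D_9.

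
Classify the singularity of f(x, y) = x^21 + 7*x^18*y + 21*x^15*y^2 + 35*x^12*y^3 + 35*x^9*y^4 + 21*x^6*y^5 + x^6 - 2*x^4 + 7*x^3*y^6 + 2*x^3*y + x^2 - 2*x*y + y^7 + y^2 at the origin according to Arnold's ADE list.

A6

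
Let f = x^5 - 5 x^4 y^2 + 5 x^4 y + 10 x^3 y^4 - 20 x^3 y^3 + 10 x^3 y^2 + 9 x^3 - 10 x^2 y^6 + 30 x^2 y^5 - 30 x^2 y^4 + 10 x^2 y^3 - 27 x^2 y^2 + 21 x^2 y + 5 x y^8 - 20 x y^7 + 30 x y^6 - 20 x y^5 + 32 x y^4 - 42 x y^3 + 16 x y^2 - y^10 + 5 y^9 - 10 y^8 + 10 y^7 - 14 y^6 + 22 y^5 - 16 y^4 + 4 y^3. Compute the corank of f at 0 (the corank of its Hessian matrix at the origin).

2

The Hessian at 0 is [[0, 0], [0, 0]] of rank 0; hence corank 2.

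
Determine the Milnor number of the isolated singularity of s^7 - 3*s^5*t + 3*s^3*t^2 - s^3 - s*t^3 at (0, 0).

The Hessian of f at 0 has rank 0. Corank 2; j^3 = -s^3 is a perfect cube, so E-series; the 4-jet and mu = 7 give E_7.

7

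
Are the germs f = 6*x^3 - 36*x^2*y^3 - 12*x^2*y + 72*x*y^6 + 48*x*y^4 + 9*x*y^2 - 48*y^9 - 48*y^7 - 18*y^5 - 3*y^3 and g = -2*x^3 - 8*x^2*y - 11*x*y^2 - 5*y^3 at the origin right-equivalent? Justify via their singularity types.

Yes.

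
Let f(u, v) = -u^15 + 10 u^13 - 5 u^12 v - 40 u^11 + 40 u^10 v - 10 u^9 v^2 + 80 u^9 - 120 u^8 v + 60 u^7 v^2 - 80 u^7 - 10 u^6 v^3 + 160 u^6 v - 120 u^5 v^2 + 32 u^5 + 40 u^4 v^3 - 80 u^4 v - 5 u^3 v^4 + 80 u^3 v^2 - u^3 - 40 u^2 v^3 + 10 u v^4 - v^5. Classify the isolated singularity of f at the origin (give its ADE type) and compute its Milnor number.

The Hessian of f at 0 has rank 0. Corank 2; j^3 = -u^3 is a perfect cube, so E-series; the 5-jet and mu = 8 give E_8.

Type E_{8}, Milnor number mu = 8.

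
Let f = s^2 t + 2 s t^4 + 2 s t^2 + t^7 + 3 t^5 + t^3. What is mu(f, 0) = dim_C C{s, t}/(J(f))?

The Hessian of f at 0 has rank 0. Corank 2; j^3 = t*(s + t)^2 has shape L^2 M (L != M), so D-series; mu = 6 gives D_6.

6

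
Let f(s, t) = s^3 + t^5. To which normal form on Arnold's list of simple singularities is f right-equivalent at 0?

The Hessian of f at 0 has rank 0. Corank 2; j^3 = s^3 is a perfect cube, so E-series; the 5-jet and mu = 8 give E_8.

E_8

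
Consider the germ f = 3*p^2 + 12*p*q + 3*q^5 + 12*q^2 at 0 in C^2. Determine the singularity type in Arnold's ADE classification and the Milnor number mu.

The Hessian of f at 0 is [[6, 12], [12, 24]] with rank 1, so corank 1. A Groebner basis of the Jacobian ideal J(f) in C{p,q} is {q^4, p + 2*q}; counting standard monomials gives mu = 4. Corank 1: A-series; mu = 4 gives A_4.

Type A_{4}, Milnor number mu = 4.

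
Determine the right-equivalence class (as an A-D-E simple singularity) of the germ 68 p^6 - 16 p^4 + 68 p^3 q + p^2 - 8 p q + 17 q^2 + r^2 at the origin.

The Hessian of f at 0 has rank 3. Corank 0: nondegenerate Morse point, so A_1.

A_1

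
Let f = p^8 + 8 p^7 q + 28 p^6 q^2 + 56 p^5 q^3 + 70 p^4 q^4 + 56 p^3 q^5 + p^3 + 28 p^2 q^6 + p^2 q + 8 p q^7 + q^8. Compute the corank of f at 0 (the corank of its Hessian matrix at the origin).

The Hessian at 0 is [[0, 0], [0, 0]] of rank 0; hence corank 2.

2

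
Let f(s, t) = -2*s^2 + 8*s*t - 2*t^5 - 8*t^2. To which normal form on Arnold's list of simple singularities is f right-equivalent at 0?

A_{4}

The Hessian of f at 0 has rank 1. Corank 1: A-series; mu = 4 gives A_4.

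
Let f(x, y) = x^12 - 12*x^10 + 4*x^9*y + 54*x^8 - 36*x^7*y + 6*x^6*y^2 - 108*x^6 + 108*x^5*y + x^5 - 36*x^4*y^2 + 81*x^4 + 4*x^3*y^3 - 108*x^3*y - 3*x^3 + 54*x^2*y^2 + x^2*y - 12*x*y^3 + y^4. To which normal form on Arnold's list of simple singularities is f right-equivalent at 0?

D_5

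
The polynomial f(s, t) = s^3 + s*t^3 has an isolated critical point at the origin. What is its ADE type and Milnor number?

The Hessian of f at 0 is [[0, 0], [0, 0]] with rank 0, so corank 2. A Groebner basis of the Jacobian ideal J(f) in C{s,t} is {s^3, s*t^2, 3*s^2 + t^3}; counting standard monomials gives mu = 7. Corank 2; j^3 = s^3 is a perfect cube, so E-series; the 4-jet and mu = 7 give E_7.

Type E_7, Milnor number mu = 7.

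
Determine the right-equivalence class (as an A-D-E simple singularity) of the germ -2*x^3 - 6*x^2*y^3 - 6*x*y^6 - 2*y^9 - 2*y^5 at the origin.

E_8

The Hessian of f at 0 is [[0, 0], [0, 0]] with rank 0, so corank 2. A Groebner basis of the Jacobian ideal J(f) in C{x,y} is {x^2/2 + x*y^3, y^4, x^3, x^2*y}; counting standard monomials gives mu = 8. Corank 2; j^3 = -2*x^3 is a perfect cube, so E-series; the 5-jet and mu = 8 give E_8.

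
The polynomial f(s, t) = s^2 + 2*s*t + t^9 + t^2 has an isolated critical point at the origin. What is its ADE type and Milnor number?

Type A8, Milnor number mu = 8.

The Hessian of f at 0 is [[2, 2], [2, 2]] with rank 1, so corank 1. A Groebner basis of the Jacobian ideal J(f) in C{s,t} is {t^8, s + t}; counting standard monomials gives mu = 8. Corank 1: A-series; mu = 8 gives A_8.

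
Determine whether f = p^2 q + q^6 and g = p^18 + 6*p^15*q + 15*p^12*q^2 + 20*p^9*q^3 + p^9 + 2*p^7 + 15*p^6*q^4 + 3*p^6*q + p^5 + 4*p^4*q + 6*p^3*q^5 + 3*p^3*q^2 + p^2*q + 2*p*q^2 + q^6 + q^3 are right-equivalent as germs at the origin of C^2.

Yes.

The Hessian of f at 0 is [[0, 0], [0, 0]] with rank 0, so corank 2. A Groebner basis of the Jacobian ideal J(f) in C{p,q} is {p^2/6 + q^5, p^3, p*q}; counting standard monomials gives mu = 7. Corank 2; j^3 = p^2*q has shape L^2 M (L != M), so D-series; mu = 7 gives D_7. The Hessian of g at 0 is [[0, 0], [0, 0]] with rank 0, so corank 2. A Groebner basis of the Jacobian ideal J(g) in C{p,q} is {-p*q + q^4 - q^2, p^3 + p^2/2 + p*q + q^3 + q^2/2, p^2*q - p^2/3 - 2*p*q/3 - q^3 - q^2/3, p^2/6 + p*q^2 + p*q/3 + q^3 + q^2/6}; counting standard monomials gives mu = 7. Corank 2; j^3 = q*(p + q)^2 has shape L^2 M (L != M), so D-series; mu = 7 gives D_7. Both have type D_7, hence right-equivalent.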